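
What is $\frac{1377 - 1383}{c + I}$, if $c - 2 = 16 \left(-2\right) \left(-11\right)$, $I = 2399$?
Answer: $- \frac{6}{2753} \approx -0.0021794$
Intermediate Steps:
$c = 354$ ($c = 2 + 16 \left(-2\right) \left(-11\right) = 2 - -352 = 2 + 352 = 354$)
$\frac{1377 - 1383}{c + I} = \frac{1377 - 1383}{354 + 2399} = - \frac{6}{2753}$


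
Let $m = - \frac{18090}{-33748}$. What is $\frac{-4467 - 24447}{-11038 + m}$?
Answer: $\frac{487894836}{186246167} \approx 2.6196$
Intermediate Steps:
$m = \frac{9045}{16874}$ ($m = \left(-18090\right) \left(- \frac{1}{33748}\right) = \frac{9045}{16874} \approx 0.53603$)
$\frac{-4467 - 24447}{-11038 + m} = \frac{-4467 - 24447}{-11038 + \frac{9045}{16874}} = - \frac{28914}{- \frac{186246167}{16874}} = \left(-28914\right) \left(- \frac{16874}{186246167}\right) = \frac{487894836}{186246167}$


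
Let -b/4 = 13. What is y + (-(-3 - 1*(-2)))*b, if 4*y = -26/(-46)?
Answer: -4771/92 ≈ -51.859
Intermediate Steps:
y = 13/92 (y = (-26/(-46))/4 = (-26*(-1/46))/4 = (¼)*(13/23) = 13/92 ≈ 0.14130)
b = -52 (b = -4*13 = -52)
y + (-(-3 - 1*(-2)))*b = 13/92 - (-3 - 1*(-2))*(-52) = 13/92 - (-3 + 2)*(-52) = 13/92 - 1*(-1)*(-52) = 13/92 + 1*(-52) = 13/92 - 52 = -4771/92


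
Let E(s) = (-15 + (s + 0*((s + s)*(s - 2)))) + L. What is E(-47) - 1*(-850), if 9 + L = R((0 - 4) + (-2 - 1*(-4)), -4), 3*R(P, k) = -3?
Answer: 778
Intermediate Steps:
R(P, k) = -1 (R(P, k) = (⅓)*(-3) = -1)
L = -10 (L = -9 - 1 = -10)
E(s) = -25 + s (E(s) = (-15 + (s + 0*((s + s)*(s - 2)))) - 10 = (-15 + (s + 0*((2*s)*(-2 + s)))) - 10 = (-15 + (s + 0*(2*s*(-2 + s)))) - 10 = (-15 + (s + 0)) - 10 = (-15 + s) - 10 = -25 + s)
E(-47) - 1*(-850) = (-25 - 47) - 1*(-850) = -72 + 850 = 778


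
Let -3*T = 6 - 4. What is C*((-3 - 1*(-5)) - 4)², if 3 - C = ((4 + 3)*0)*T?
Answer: 12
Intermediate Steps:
T = -⅔ (T = -(6 - 4)/3 = -⅓*2 = -⅔ ≈ -0.66667)
C = 3 (C = 3 - (4 + 3)*0*(-2)/3 = 3 - 7*0*(-2)/3 = 3 - 0*(-2)/3 = 3 - 1*0 = 3 + 0 = 3)
C*((-3 - 1*(-5)) - 4)² = 3*((-3 - 1*(-5)) - 4)² = 3*((-3 + 5) - 4)² = 3*(2 - 4)² = 3*(-2)² = 3*4 = 12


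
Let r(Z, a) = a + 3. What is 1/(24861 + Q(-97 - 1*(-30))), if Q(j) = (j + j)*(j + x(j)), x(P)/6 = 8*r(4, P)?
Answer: 1/445487 ≈ 2.2447e-6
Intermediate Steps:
r(Z, a) = 3 + a
x(P) = 144 + 48*P (x(P) = 6*(8*(3 + P)) = 6*(24 + 8*P) = 144 + 48*P)
Q(j) = 2*j*(144 + 49*j) (Q(j) = (j + j)*(j + (144 + 48*j)) = (2*j)*(144 + 49*j) = 2*j*(144 + 49*j))
1/(24861 + Q(-97 - 1*(-30))) = 1/(24861 + 2*(-97 - 1*(-30))*(144 + 49*(-97 - 1*(-30)))) = 1/(24861 + 2*(-97 + 30)*(144 + 49*(-97 + 30))) = 1/(24861 + 2*(-67)*(144 + 49*(-67))) = 1/(24861 + 2*(-67)*(144 - 3283)) = 1/(24861 + 2*(-67)*(-3139)) = 1/(24861 + 420626) = 1/445487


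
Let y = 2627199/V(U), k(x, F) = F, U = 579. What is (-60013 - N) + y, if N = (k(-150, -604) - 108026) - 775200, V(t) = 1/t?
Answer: 1521972038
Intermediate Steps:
N = -883830 (N = (-604 - 108026) - 775200 = -108630 - 775200 = -883830)
y = 1521148221 (y = 2627199/(1/579) = 2627199*579 = 1521148221)
(-60013 - N) + y = (-60013 - 1*(-883830)) + 1521148221 = (-60013 + 883830) + 1521148221 = 823817 + 1521148221 = 1521972038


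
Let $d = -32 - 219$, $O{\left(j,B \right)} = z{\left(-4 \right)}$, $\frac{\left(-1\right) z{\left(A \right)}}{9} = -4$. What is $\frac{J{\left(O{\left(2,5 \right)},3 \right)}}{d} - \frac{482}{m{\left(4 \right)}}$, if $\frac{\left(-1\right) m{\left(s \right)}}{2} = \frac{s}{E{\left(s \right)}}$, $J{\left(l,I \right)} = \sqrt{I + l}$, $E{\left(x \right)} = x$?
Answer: $241 - \frac{\sqrt{39}}{251} \approx 240.98$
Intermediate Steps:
$z{\left(A \right)} = 36$ ($z{\left(A \right)} = \left(-9\right) \left(-4\right) = 36$)
$O{\left(j,B \right)} = 36$
$d = -251$
$m{\left(s \right)} = -2$ ($m{\left(s \right)} = - 2 \frac{s}{s} = \left(-2\right) 1 = -2$)
$\frac{J{\left(O{\left(2,5 \right)},3 \right)}}{d} - \frac{482}{m{\left(4 \right)}} = \frac{\sqrt{3 + 36}}{-251} - \frac{482}{-2} = \sqrt{39} \left(- \frac{1}{251}\right) - -241 = - \frac{\sqrt{39}}{251} + 241 = 241 - \frac{\sqrt{39}}{251}$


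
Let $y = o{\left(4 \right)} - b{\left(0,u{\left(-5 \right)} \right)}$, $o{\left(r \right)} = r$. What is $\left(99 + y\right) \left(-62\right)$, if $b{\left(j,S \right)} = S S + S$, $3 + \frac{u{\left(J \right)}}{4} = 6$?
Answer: $3286$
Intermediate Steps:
$u{\left(J \right)} = 12$ ($u{\left(J \right)} = -12 + 4 \cdot 6 = -12 + 24 = 12$)
$b{\left(j,S \right)} = S + S^{2}$ ($b{\left(j,S \right)} = S^{2} + S = S + S^{2}$)
$y = -152$ ($y = 4 - 12 \left(1 + 12\right) = 4 - 12 \cdot 13 = 4 - 156 = -152$)
$\left(99 + y\right) \left(-62\right) = \left(99 - 152\right) \left(-62\right) = \left(-53\right) \left(-62\right) = 3286$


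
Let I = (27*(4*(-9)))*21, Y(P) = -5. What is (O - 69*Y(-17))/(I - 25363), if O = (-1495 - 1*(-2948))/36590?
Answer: -12625003/1674907250 ≈ -0.0075377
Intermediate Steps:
I = -20412 (I = (27*(-36))*21 = -972*21 = -20412)
O = 1453/36590 (O = (-1495 + 2948)*(1/36590) = 1453*(1/36590) = 1453/36590 ≈ 0.039710)
(O - 69*Y(-17))/(I - 25363) = (1453/36590 - 69*(-5))/(-20412 - 25363) = (1453/36590 + 345)/(-45775) = (12625003/36590)*(-1/45775) = -12625003/1674907250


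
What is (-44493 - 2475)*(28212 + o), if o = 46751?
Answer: -3520862184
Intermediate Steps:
(-44493 - 2475)*(28212 + o) = (-44493 - 2475)*(28212 + 46751) = -46968*74963 = -3520862184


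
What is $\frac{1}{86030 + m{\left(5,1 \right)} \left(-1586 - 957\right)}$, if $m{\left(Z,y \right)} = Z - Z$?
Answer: $\frac{1}{86030} \approx 1.1624 \cdot 10^{-5}$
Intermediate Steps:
$m{\left(Z,y \right)} = 0$
$\frac{1}{86030 + m{\left(5,1 \right)} \left(-1586 - 957\right)} = \frac{1}{86030 + 0 \left(-1586 - 957\right)} = \frac{1}{86030 + 0 \left(-2543\right)} = \frac{1}{86030 + 0} = \frac{1}{86030}$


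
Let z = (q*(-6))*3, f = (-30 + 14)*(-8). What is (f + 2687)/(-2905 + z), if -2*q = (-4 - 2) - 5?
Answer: -2815/3004 ≈ -0.93708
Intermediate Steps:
q = 11/2 (q = -((-4 - 2) - 5)/2 = -(-6 - 5)/2 = -½*(-11) = 11/2 ≈ 5.5000)
f = 128 (f = -16*(-8) = 128)
z = -99 (z = ((11/2)*(-6))*3 = -33*3 = -99)
(f + 2687)/(-2905 + z) = (128 + 2687)/(-2905 - 99) = 2815/(-3004) = 2815*(-1/3004) = -2815/3004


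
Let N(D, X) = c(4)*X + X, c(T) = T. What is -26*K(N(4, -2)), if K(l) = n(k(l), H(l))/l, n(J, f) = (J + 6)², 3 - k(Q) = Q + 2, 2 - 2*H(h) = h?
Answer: 3757/5 ≈ 751.40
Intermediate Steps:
H(h) = 1 - h/2
k(Q) = 1 - Q (k(Q) = 3 - (Q + 2) = 3 - (2 + Q) = 3 + (-2 - Q) = 1 - Q)
n(J, f) = (6 + J)²
N(D, X) = 5*X (N(D, X) = 4*X + X = 5*X)
K(l) = (7 - l)²/l (K(l) = (6 + (1 - l))²/l = (7 - l)²/l)
-26*K(N(4, -2)) = -26*(-7 + 5*(-2))²/(5*(-2)) = -26*(-7 - 10)²/(-10) = -(-13)*(-17)²/5 = -(-13)*289/5 = -26*(-289/10) = 3757/5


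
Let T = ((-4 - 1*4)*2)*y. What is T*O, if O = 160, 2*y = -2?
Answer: 2560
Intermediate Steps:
y = -1 (y = (½)*(-2) = -1)
T = 16 (T = ((-4 - 1*4)*2)*(-1) = ((-4 - 4)*2)*(-1) = -8*2*(-1) = -16*(-1) = 16)
T*O = 16*160 = 2560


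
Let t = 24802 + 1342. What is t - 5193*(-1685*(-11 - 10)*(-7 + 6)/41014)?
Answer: 1256024321/41014 ≈ 30624.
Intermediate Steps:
t = 26144
t - 5193*(-1685*(-11 - 10)*(-7 + 6)/41014) = 26144 - 5193*(-1685*(-11 - 10)*(-7 + 6)/41014) = 26144 - 5193/((-41014/(-21*(-1)*1685))) = 26144 - 5193/((-41014/(21*1685))) = 26144 - 5193/((-41014/35385)) = 26144 - 5193/((-41014*1/35385)) = 26144 - 5193/(-41014/35385) = 26144 - 5193*(-35385/41014) = 26144 + 183754305/41014 = 1256024321/41014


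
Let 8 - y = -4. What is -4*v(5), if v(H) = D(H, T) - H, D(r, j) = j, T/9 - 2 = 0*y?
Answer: -52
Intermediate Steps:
y = 12 (y = 8 - 1*(-4) = 8 + 4 = 12)
T = 18 (T = 18 + 9*(0*12) = 18 + 9*0 = 18 + 0 = 18)
v(H) = 18 - H
-4*v(5) = -4*(18 - 1*5) = -4*(18 - 5) = -4*13 = -52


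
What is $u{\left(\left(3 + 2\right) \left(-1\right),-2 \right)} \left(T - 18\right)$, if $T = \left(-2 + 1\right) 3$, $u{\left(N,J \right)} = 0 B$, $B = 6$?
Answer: $0$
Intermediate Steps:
$u{\left(N,J \right)} = 0$ ($u{\left(N,J \right)} = 0 \cdot 6 = 0$)
$T = -3$ ($T = \left(-1\right) 3 = -3$)
$u{\left(\left(3 + 2\right) \left(-1\right),-2 \right)} \left(T - 18\right) = 0 \left(-3 - 18\right) = 0 \left(-21\right) = 0$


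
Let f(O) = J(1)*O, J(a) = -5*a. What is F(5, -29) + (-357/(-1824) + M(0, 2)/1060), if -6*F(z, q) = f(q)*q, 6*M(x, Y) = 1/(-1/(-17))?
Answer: 338850697/483360 ≈ 701.03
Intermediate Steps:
f(O) = -5*O (f(O) = (-5*1)*O = -5*O)
M(x, Y) = 17/6 (M(x, Y) = 1/(6*((-1/(-17)))) = 1/(6*((-1*(-1/17)))) = 1/(6*(1/17)) = (⅙)*17 = 17/6)
F(z, q) = 5*q²/6 (F(z, q) = -(-5*q)*q/6 = -(-5)*q²/6 = 5*q²/6)
F(5, -29) + (-357/(-1824) + M(0, 2)/1060) = (⅚)*(-29)² + (-357/(-1824) + (17/6)/1060) = (⅚)*841 + (-357*(-1/1824) + (17/6)*(1/1060)) = 4205/6 + (119/608 + 17/6360) = 4205/6 + 95897/483360 = 338850697/483360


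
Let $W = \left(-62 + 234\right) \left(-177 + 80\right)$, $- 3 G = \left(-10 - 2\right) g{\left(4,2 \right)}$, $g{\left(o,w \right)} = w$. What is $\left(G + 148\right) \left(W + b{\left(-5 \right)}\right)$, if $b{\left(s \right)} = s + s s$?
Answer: $-2599584$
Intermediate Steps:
$b{\left(s \right)} = s + s^{2}$
$G = 8$ ($G = - \frac{\left(-10 - 2\right) 2}{3} = - \frac{\left(-12\right) 2}{3} = \left(- \frac{1}{3}\right) \left(-24\right) = 8$)
$W = -16684$ ($W = 172 \left(-97\right) = -16684$)
$\left(G + 148\right) \left(W + b{\left(-5 \right)}\right) = \left(8 + 148\right) \left(-16684 - 5 \left(1 - 5\right)\right) = 156 \left(-16684 - -20\right) = 156 \left(-16684 + 20\right) = 156 \left(-16664\right) = -2599584$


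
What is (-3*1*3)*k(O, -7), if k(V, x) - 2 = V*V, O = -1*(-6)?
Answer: -342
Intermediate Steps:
O = 6
k(V, x) = 2 + V² (k(V, x) = 2 + V*V = 2 + V²)
(-3*1*3)*k(O, -7) = (-3*1*3)*(2 + 6²) = (-3*3)*(2 + 36) = -9*38 = -342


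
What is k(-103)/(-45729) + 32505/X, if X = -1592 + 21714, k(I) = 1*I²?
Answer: 1272946847/920158938 ≈ 1.3834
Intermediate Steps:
k(I) = I²
X = 20122
k(-103)/(-45729) + 32505/X = (-103)²/(-45729) + 32505/20122 = 10609*(-1/45729) + 32505*(1/20122) = -10609/45729 + 32505/20122 = 1272946847/920158938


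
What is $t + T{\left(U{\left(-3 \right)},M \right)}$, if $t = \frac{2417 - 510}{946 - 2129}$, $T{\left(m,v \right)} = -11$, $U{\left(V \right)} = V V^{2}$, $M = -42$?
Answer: $- \frac{14920}{1183} \approx -12.612$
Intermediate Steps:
$U{\left(V \right)} = V^{3}$
$t = - \frac{1907}{1183}$ ($t = \frac{1907}{-1183} = 1907 \left(- \frac{1}{1183}\right) = - \frac{1907}{1183} \approx -1.612$)
$t + T{\left(U{\left(-3 \right)},M \right)} = - \frac{1907}{1183} - 11 = - \frac{14920}{1183}$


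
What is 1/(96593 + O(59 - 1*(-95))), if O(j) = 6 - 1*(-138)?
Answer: 1/96737 ≈ 1.0337e-5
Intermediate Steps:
O(j) = 144 (O(j) = 6 + 138 = 144)
1/(96593 + O(59 - 1*(-95))) = 1/(96593 + 144) = 1/96737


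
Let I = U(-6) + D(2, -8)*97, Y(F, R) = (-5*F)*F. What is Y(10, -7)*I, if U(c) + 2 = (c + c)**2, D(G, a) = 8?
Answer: -459000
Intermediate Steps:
Y(F, R) = -5*F**2
U(c) = -2 + 4*c**2 (U(c) = -2 + (c + c)**2 = -2 + (2*c)**2 = -2 + 4*c**2)
I = 918 (I = (-2 + 4*(-6)**2) + 8*97 = (-2 + 4*36) + 776 = (-2 + 144) + 776 = 142 + 776 = 918)
Y(10, -7)*I = -5*10**2*918 = -5*100*918 = -500*918 = -459000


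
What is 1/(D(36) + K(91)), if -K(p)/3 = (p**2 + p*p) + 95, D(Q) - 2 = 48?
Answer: -1/49921 ≈ -2.0032e-5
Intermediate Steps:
D(Q) = 50 (D(Q) = 2 + 48 = 50)
K(p) = -285 - 6*p**2 (K(p) = -3*((p**2 + p*p) + 95) = -3*((p**2 + p**2) + 95) = -3*(2*p**2 + 95) = -3*(95 + 2*p**2) = -285 - 6*p**2)
1/(D(36) + K(91)) = 1/(50 + (-285 - 6*91**2)) = 1/(50 + (-285 - 6*8281)) = 1/(50 + (-285 - 49686)) = 1/(50 - 49971) = 1/(-49921) = -1/49921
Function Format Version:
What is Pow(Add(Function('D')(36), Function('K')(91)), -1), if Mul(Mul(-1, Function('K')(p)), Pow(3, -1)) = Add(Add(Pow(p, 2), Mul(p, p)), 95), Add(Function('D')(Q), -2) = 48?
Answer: Rational(-1, 49921) ≈ -2.0032e-5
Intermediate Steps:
Function('D')(Q) = 50 (Function('D')(Q) = Add(2, 48) = 50)
Function('K')(p) = Add(-285, Mul(-6, Pow(p, 2))) (Function('K')(p) = Mul(-3, Add(Add(Pow(p, 2), Mul(p, p)), 95)) = Mul(-3, Add(Add(Pow(p, 2), Pow(p, 2)), 95)) = Mul(-3, Add(Mul(2, Pow(p, 2)), 95)) = Mul(-3, Add(95, Mul(2, Pow(p, 2)))) = Add(-285, Mul(-6, Pow(p, 2))))
Pow(Add(Function('D')(36), Function('K')(91)), -1) = Pow(Add(50, Add(-285, Mul(-6, Pow(91, 2)))), -1) = Pow(Add(50, Add(-285, Mul(-6, 8281))), -1) = Pow(Add(50, Add(-285, -49686)), -1) = Pow(Add(50, -49971), -1) = Pow(-49921, -1) = Rational(-1, 49921)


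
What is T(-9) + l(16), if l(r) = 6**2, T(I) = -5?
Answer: 31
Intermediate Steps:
l(r) = 36
T(-9) + l(16) = -5 + 36 = 31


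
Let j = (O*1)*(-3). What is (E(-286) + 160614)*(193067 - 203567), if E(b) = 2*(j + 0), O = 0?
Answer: -1686447000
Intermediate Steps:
j = 0 (j = (0*1)*(-3) = 0*(-3) = 0)
E(b) = 0 (E(b) = 2*(0 + 0) = 2*0 = 0)
(E(-286) + 160614)*(193067 - 203567) = (0 + 160614)*(193067 - 203567) = 160614*(-10500) = -1686447000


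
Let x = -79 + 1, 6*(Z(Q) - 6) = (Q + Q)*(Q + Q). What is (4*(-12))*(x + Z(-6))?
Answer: 2304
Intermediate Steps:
Z(Q) = 6 + 2*Q²/3 (Z(Q) = 6 + ((Q + Q)*(Q + Q))/6 = 6 + ((2*Q)*(2*Q))/6 = 6 + (4*Q²)/6 = 6 + 2*Q²/3)
x = -78
(4*(-12))*(x + Z(-6)) = (4*(-12))*(-78 + (6 + (⅔)*(-6)²)) = -48*(-78 + (6 + (⅔)*36)) = -48*(-78 + (6 + 24)) = -48*(-78 + 30) = -48*(-48) = 2304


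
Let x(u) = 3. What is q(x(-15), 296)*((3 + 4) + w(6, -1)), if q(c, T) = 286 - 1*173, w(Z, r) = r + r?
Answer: 565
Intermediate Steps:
w(Z, r) = 2*r
q(c, T) = 113 (q(c, T) = 286 - 173 = 113)
q(x(-15), 296)*((3 + 4) + w(6, -1)) = 113*((3 + 4) + 2*(-1)) = 113*(7 - 2) = 113*5 = 565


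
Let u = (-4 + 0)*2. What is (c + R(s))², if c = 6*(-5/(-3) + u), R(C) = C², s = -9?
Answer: 1849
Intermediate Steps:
u = -8 (u = -4*2 = -8)
c = -38 (c = 6*(-5/(-3) - 8) = 6*(-5*(-⅓) - 8) = 6*(5/3 - 8) = 6*(-19/3) = -38)
(c + R(s))² = (-38 + (-9)²)² = (-38 + 81)² = 43² = 1849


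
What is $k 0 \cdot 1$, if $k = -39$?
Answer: $0$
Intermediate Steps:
$k 0 \cdot 1 = \left(-39\right) 0 \cdot 1 = 0 \cdot 1 = 0$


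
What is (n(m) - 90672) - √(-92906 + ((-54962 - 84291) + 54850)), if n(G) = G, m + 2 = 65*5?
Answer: -90349 - 9*I*√2189 ≈ -90349.0 - 421.08*I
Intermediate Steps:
m = 323 (m = -2 + 65*5 = -2 + 325 = 323)
(n(m) - 90672) - √(-92906 + ((-54962 - 84291) + 54850)) = (323 - 90672) - √(-92906 + ((-54962 - 84291) + 54850)) = -90349 - √(-92906 + (-139253 + 54850)) = -90349 - √(-92906 - 84403) = -90349 - √(-177309) = -90349 - 9*I*√2189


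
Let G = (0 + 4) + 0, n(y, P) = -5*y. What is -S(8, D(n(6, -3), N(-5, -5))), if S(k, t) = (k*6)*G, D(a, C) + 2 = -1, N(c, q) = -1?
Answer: -192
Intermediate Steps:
G = 4 (G = 4 + 0 = 4)
D(a, C) = -3 (D(a, C) = -2 - 1 = -3)
S(k, t) = 24*k (S(k, t) = (k*6)*4 = (6*k)*4 = 24*k)
-S(8, D(n(6, -3), N(-5, -5))) = -24*8 = -1*192 = -192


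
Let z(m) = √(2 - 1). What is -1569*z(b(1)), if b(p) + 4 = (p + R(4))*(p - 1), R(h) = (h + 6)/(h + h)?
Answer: -1569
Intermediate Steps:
R(h) = (6 + h)/(2*h) (R(h) = (6 + h)/((2*h)) = (6 + h)*(1/(2*h)) = (6 + h)/(2*h))
b(p) = -4 + (-1 + p)*(5/4 + p) (b(p) = -4 + (p + (½)*(6 + 4)/4)*(p - 1) = -4 + (p + (½)*(¼)*10)*(-1 + p) = -4 + (p + 5/4)*(-1 + p) = -4 + (5/4 + p)*(-1 + p) = -4 + (-1 + p)*(5/4 + p))
z(m) = 1 (z(m) = √1 = 1)
-1569*z(b(1)) = -1569*1 = -1569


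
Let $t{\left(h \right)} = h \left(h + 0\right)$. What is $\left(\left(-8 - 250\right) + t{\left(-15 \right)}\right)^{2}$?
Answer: $1089$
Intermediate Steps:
$t{\left(h \right)} = h^{2}$ ($t{\left(h \right)} = h h = h^{2}$)
$\left(\left(-8 - 250\right) + t{\left(-15 \right)}\right)^{2} = \left(\left(-8 - 250\right) + \left(-15\right)^{2}\right)^{2} = \left(-258 + 225\right)^{2} = \left(-33\right)^{2} = 1089$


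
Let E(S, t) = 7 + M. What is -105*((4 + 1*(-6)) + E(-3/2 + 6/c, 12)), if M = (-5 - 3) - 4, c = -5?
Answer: 735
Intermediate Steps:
M = -12 (M = -8 - 4 = -12)
E(S, t) = -5 (E(S, t) = 7 - 12 = -5)
-105*((4 + 1*(-6)) + E(-3/2 + 6/c, 12)) = -105*((4 + 1*(-6)) - 5) = -105*((4 - 6) - 5) = -105*(-2 - 5) = -105*(-7) = 735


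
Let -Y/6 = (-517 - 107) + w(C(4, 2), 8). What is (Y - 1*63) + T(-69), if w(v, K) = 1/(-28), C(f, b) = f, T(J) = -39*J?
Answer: 89211/14 ≈ 6372.2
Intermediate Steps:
w(v, K) = -1/28
Y = 52419/14 (Y = -6*((-517 - 107) - 1/28) = -6*(-624 - 1/28) = -6*(-17473/28) = 52419/14 ≈ 3744.2)
(Y - 1*63) + T(-69) = (52419/14 - 1*63) - 39*(-69) = (52419/14 - 63) + 2691 = 51537/14 + 2691 = 89211/14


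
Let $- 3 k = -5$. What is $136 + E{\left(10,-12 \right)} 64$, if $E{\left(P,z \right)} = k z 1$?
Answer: $-1144$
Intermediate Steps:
$k = \frac{5}{3}$ ($k = \left(- \frac{1}{3}\right) \left(-5\right) = \frac{5}{3} \approx 1.6667$)
$E{\left(P,z \right)} = \frac{5 z}{3}$ ($E{\left(P,z \right)} = \frac{5 z}{3} \cdot 1 = \frac{5 z}{3}$)
$136 + E{\left(10,-12 \right)} 64 = 136 + \frac{5}{3} \left(-12\right) 64 = 136 - 1280 = -1144$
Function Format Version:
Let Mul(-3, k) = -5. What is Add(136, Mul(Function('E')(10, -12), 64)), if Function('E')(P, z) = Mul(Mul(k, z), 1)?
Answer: -1144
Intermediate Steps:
k = Rational(5, 3) (k = Mul(Rational(-1, 3), -5) = Rational(5, 3) ≈ 1.6667)
Function('E')(P, z) = Mul(Rational(5, 3), z) (Function('E')(P, z) = Mul(Mul(Rational(5, 3), z), 1) = Mul(Rational(5, 3), z))
Add(136, Mul(Function('E')(10, -12), 64)) = Add(136, Mul(Mul(Rational(5, 3), -12), 64)) = Add(136, Mul(-20, 64)) = Add(136, -1280) = -1144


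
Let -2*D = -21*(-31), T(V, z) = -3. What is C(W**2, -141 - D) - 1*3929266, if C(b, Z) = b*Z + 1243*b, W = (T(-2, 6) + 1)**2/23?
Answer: -2078558874/529 ≈ -3.9292e+6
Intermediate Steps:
D = -651/2 (D = -(-21)*(-31)/2 = -1/2*651 = -651/2 ≈ -325.50)
W = 4/23 (W = (-3 + 1)**2/23 = (-2)**2*(1/23) = 4*(1/23) = 4/23 ≈ 0.17391)
C(b, Z) = 1243*b + Z*b (C(b, Z) = Z*b + 1243*b = 1243*b + Z*b)
C(W**2, -141 - D) - 1*3929266 = (4/23)**2*(1243 + (-141 - 1*(-651/2))) - 1*3929266 = 16*(1243 + (-141 + 651/2))/529 - 3929266 = 16*(1243 + 369/2)/529 - 3929266 = (16/529)*(2855/2) - 3929266 = 22840/529 - 3929266 = -2078558874/529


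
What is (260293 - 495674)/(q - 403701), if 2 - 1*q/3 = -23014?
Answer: 235381/334653 ≈ 0.70336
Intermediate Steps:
q = 69048 (q = 6 - 3*(-23014) = 6 + 69042 = 69048)
(260293 - 495674)/(q - 403701) = (260293 - 495674)/(69048 - 403701) = -235381/(-334653) = -235381*(-1/334653) = 235381/334653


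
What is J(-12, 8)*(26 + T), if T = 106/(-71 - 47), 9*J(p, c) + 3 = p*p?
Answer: 69607/177 ≈ 393.26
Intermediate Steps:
J(p, c) = -1/3 + p**2/9 (J(p, c) = -1/3 + (p*p)/9 = -1/3 + p**2/9)
T = -53/59 (T = 106/(-118) = 106*(-1/118) = -53/59 ≈ -0.89830)
J(-12, 8)*(26 + T) = (-1/3 + (1/9)*(-12)**2)*(26 - 53/59) = (-1/3 + (1/9)*144)*(1481/59) = (-1/3 + 16)*(1481/59) = (47/3)*(1481/59) = 69607/177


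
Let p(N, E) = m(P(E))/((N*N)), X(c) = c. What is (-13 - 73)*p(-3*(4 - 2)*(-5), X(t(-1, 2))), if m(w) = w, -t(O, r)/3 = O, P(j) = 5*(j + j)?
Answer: -43/15 ≈ -2.8667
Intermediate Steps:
P(j) = 10*j (P(j) = 5*(2*j) = 10*j)
t(O, r) = -3*O
p(N, E) = 10*E/N² (p(N, E) = (10*E)/((N*N)) = (10*E)/(N²) = (10*E)/N² = 10*E/N²)
(-13 - 73)*p(-3*(4 - 2)*(-5), X(t(-1, 2))) = (-13 - 73)*(10*(-3*(-1))/(-3*(4 - 2)*(-5))²) = -860*3/(-3*2*(-5))² = -860*3/(-6*(-5))² = -860*3/30² = -860*3/900 = -86*1/30 = -43/15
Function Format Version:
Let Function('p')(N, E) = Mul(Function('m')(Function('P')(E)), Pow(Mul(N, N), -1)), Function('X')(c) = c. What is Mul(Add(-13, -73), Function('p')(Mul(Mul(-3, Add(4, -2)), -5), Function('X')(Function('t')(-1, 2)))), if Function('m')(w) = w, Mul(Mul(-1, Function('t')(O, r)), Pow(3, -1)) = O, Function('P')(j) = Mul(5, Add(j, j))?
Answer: Rational(-43, 15) ≈ -2.8667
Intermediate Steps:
Function('P')(j) = Mul(10, j) (Function('P')(j) = Mul(5, Mul(2, j)) = Mul(10, j))
Function('t')(O, r) = Mul(-3, O)
Function('p')(N, E) = Mul(10, E, Pow(N, -2)) (Function('p')(N, E) = Mul(Mul(10, E), Pow(Mul(N, N), -1)) = Mul(Mul(10, E), Pow(Pow(N, 2), -1)) = Mul(Mul(10, E), Pow(N, -2)) = Mul(10, E, Pow(N, -2)))
Mul(Add(-13, -73), Function('p')(Mul(Mul(-3, Add(4, -2)), -5), Function('X')(Function('t')(-1, 2)))) = Mul(Add(-13, -73), Mul(10, Mul(-3, -1), Pow(Mul(Mul(-3, Add(4, -2)), -5), -2))) = Mul(-86, Mul(10, 3, Pow(Mul(Mul(-3, 2), -5), -2))) = Mul(-86, Mul(10, 3, Pow(Mul(-6, -5), -2))) = Mul(-86, Mul(10, 3, Pow(30, -2))) = Mul(-86, Mul(10, 3, Rational(1, 900))) = Mul(-86, Rational(1, 30)) = Rational(-43, 15)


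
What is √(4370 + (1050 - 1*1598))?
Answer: 7*√78 ≈ 61.822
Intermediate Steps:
√(4370 + (1050 - 1*1598)) = √(4370 + (1050 - 1598)) = √(4370 - 548) = √3822 = 7*√78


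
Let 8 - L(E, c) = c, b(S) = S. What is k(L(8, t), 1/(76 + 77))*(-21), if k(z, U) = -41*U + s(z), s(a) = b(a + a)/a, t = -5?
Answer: -1855/51 ≈ -36.373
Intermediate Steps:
s(a) = 2 (s(a) = (a + a)/a = (2*a)/a = 2)
L(E, c) = 8 - c
k(z, U) = 2 - 41*U (k(z, U) = -41*U + 2 = 2 - 41*U)
k(L(8, t), 1/(76 + 77))*(-21) = (2 - 41/(76 + 77))*(-21) = (2 - 41/153)*(-21) = (265/153)*(-21) = -1855/51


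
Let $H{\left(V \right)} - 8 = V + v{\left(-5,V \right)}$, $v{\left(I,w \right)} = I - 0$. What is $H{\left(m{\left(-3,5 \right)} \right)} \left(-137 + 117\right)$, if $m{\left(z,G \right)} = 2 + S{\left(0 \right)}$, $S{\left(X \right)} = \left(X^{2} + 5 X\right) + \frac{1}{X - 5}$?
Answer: $-96$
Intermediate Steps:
$v{\left(I,w \right)} = I$ ($v{\left(I,w \right)} = I + 0 = I$)
$S{\left(X \right)} = X^{2} + \frac{1}{-5 + X} + 5 X$ ($S{\left(X \right)} = \left(X^{2} + 5 X\right) + \frac{1}{-5 + X} = X^{2} + \frac{1}{-5 + X} + 5 X$)
$m{\left(z,G \right)} = \frac{9}{5}$ ($m{\left(z,G \right)} = 2 + \frac{1 + 0^{3} - 0}{-5 + 0} = 2 + \frac{1 + 0 + 0}{-5} = 2 - \frac{1}{5} = \frac{9}{5}$)
$H{\left(V \right)} = 3 + V$ ($H{\left(V \right)} = 8 + \left(V - 5\right) = 8 + \left(-5 + V\right) = 3 + V$)
$H{\left(m{\left(-3,5 \right)} \right)} \left(-137 + 117\right) = \left(3 + \frac{9}{5}\right) \left(-137 + 117\right) = \frac{24}{5} \left(-20\right) = -96$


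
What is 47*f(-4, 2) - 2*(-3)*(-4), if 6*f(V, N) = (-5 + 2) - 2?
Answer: -379/6 ≈ -63.167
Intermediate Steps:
f(V, N) = -5/6 (f(V, N) = ((-5 + 2) - 2)/6 = (-3 - 2)/6 = (1/6)*(-5) = -5/6)
47*f(-4, 2) - 2*(-3)*(-4) = 47*(-5/6) - 2*(-3)*(-4) = -235/6 + 6*(-4) = -235/6 - 24 = -379/6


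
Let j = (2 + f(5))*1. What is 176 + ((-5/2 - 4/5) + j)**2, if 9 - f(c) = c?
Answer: 18329/100 ≈ 183.29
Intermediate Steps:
f(c) = 9 - c
j = 6 (j = (2 + (9 - 1*5))*1 = (2 + (9 - 5))*1 = (2 + 4)*1 = 6*1 = 6)
176 + ((-5/2 - 4/5) + j)**2 = 176 + ((-5/2 - 4/5) + 6)**2 = 176 + (-33/10 + 6)**2 = 176 + (27/10)**2 = 176 + 729/100 = 18329/100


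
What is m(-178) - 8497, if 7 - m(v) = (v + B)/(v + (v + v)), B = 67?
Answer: -1511257/178 ≈ -8490.2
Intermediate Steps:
m(v) = 7 - (67 + v)/(3*v) (m(v) = 7 - (v + 67)/(v + (v + v)) = 7 - (67 + v)/(v + 2*v) = 7 - (67 + v)/(3*v))
m(-178) - 8497 = (⅓)*(-67 + 20*(-178))/(-178) - 8497 = (⅓)*(-1/178)*(-67 - 3560) - 8497 = (⅓)*(-1/178)*(-3627) - 8497 = 1209/178 - 8497 = -1511257/178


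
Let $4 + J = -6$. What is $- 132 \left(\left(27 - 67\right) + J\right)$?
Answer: $6600$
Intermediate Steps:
$J = -10$ ($J = -4 - 6 = -10$)
$- 132 \left(\left(27 - 67\right) + J\right) = - 132 \left(\left(27 - 67\right) - 10\right) = - 132 \left(-40 - 10\right) = \left(-132\right) \left(-50\right) = 6600$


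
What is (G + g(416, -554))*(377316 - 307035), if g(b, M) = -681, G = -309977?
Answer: -21833354898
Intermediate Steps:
(G + g(416, -554))*(377316 - 307035) = (-309977 - 681)*(377316 - 307035) = -310658*70281 = -21833354898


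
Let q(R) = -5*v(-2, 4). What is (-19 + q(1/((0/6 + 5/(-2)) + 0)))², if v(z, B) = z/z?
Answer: 576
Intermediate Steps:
v(z, B) = 1
q(R) = -5 (q(R) = -5*1 = -5)
(-19 + q(1/((0/6 + 5/(-2)) + 0)))² = (-19 - 5)² = (-24)² = 576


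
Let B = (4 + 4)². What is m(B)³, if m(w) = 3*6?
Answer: 5832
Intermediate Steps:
B = 64 (B = 8² = 64)
m(w) = 18
m(B)³ = 18³ = 5832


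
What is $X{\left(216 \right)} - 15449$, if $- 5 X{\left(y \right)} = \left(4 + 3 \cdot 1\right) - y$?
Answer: $- \frac{77036}{5} \approx -15407.0$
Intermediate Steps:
$X{\left(y \right)} = - \frac{7}{5} + \frac{y}{5}$ ($X{\left(y \right)} = - \frac{\left(4 + 3 \cdot 1\right) - y}{5} = - \frac{\left(4 + 3\right) - y}{5} = - \frac{7 - y}{5} = - \frac{7}{5} + \frac{y}{5}$)
$X{\left(216 \right)} - 15449 = \left(- \frac{7}{5} + \frac{1}{5} \cdot 216\right) - 15449 = \left(- \frac{7}{5} + \frac{216}{5}\right) - 15449 = \frac{209}{5} - 15449 = - \frac{77036}{5}$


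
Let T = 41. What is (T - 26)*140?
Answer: 2100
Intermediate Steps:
(T - 26)*140 = (41 - 26)*140 = 15*140 = 2100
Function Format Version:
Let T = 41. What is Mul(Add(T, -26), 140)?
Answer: 2100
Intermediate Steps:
Mul(Add(T, -26), 140) = Mul(Add(41, -26), 140) = Mul(15, 140) = 2100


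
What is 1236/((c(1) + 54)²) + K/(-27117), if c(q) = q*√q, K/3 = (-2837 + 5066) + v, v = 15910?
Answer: -43698271/27342975 ≈ -1.5982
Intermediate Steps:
K = 54417 (K = 3*((-2837 + 5066) + 15910) = 3*(2229 + 15910) = 3*18139 = 54417)
c(q) = q^(3/2)
1236/((c(1) + 54)²) + K/(-27117) = 1236/((1^(3/2) + 54)²) + 54417/(-27117) = 1236/((1 + 54)²) + 54417*(-1/27117) = 1236/(55²) - 18139/9039 = 1236/3025 - 18139/9039 = -43698271/27342975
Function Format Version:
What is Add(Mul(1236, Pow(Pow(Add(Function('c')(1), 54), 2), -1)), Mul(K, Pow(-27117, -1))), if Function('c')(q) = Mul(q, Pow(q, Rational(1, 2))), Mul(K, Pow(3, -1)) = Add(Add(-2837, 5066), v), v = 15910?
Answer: Rational(-43698271, 27342975) ≈ -1.5982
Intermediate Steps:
K = 54417 (K = Mul(3, Add(Add(-2837, 5066), 15910)) = Mul(3, Add(2229, 15910)) = Mul(3, 18139) = 54417)
Function('c')(q) = Pow(q, Rational(3, 2))
Add(Mul(1236, Pow(Pow(Add(Function('c')(1), 54), 2), -1)), Mul(K, Pow(-27117, -1))) = Add(Mul(1236, Pow(Pow(Add(Pow(1, Rational(3, 2)), 54), 2), -1)), Mul(54417, Pow(-27117, -1))) = Add(Mul(1236, Pow(Pow(Add(1, 54), 2), -1)), Mul(54417, Rational(-1, 27117))) = Add(Mul(1236, Pow(Pow(55, 2), -1)), Rational(-18139, 9039)) = Add(Mul(1236, Pow(3025, -1)), Rational(-18139, 9039)) = Add(Mul(1236, Rational(1, 3025)), Rational(-18139, 9039)) = Add(Rational(1236, 3025), Rational(-18139, 9039)) = Rational(-43698271, 27342975)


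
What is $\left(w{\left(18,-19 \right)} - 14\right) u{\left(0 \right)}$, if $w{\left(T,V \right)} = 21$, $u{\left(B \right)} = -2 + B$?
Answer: $-14$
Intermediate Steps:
$\left(w{\left(18,-19 \right)} - 14\right) u{\left(0 \right)} = \left(21 - 14\right) \left(-2 + 0\right) = 7 \left(-2\right) = -14$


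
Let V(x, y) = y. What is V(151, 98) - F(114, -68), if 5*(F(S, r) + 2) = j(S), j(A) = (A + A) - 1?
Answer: 273/5 ≈ 54.600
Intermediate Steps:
j(A) = -1 + 2*A (j(A) = 2*A - 1 = -1 + 2*A)
F(S, r) = -11/5 + 2*S/5 (F(S, r) = -2 + (-1 + 2*S)/5 = -2 + (-⅕ + 2*S/5) = -11/5 + 2*S/5)
V(151, 98) - F(114, -68) = 98 - (-11/5 + (⅖)*114) = 98 - (-11/5 + 228/5) = 98 - 1*217/5 = 98 - 217/5 = 273/5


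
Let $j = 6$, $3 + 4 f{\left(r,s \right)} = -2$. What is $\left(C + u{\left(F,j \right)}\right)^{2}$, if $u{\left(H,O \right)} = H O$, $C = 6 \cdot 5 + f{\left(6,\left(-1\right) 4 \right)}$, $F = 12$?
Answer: $\frac{162409}{16} \approx 10151.0$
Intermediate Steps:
$f{\left(r,s \right)} = - \frac{5}{4}$ ($f{\left(r,s \right)} = - \frac{3}{4} + \frac{1}{4} \left(-2\right) = - \frac{3}{4} - \frac{1}{2} = - \frac{5}{4}$)
$C = \frac{115}{4}$ ($C = 6 \cdot 5 - \frac{5}{4} = 30 - \frac{5}{4} = \frac{115}{4} \approx 28.75$)
$\left(C + u{\left(F,j \right)}\right)^{2} = \left(\frac{115}{4} + 12 \cdot 6\right)^{2} = \left(\frac{115}{4} + 72\right)^{2} = \left(\frac{403}{4}\right)^{2} = \frac{162409}{16}$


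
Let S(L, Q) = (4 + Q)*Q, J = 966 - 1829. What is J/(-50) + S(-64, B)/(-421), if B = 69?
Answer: 111473/21050 ≈ 5.2956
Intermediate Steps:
J = -863
S(L, Q) = Q*(4 + Q)
J/(-50) + S(-64, B)/(-421) = -863/(-50) + (69*(4 + 69))/(-421) = -863*(-1/50) + (69*73)*(-1/421) = 863/50 + 5037*(-1/421) = 863/50 - 5037/421 = 111473/21050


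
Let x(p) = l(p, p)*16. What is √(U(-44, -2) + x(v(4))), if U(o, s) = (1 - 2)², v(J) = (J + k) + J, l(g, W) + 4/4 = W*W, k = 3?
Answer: √1921 ≈ 43.829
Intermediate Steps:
l(g, W) = -1 + W² (l(g, W) = -1 + W*W = -1 + W²)
v(J) = 3 + 2*J (v(J) = (J + 3) + J = (3 + J) + J = 3 + 2*J)
x(p) = -16 + 16*p² (x(p) = (-1 + p²)*16 = -16 + 16*p²)
U(o, s) = 1 (U(o, s) = (-1)² = 1)
√(U(-44, -2) + x(v(4))) = √(1 + (-16 + 16*(3 + 2*4)²)) = √(1 + (-16 + 16*(3 + 8)²)) = √(1 + (-16 + 16*11²)) = √(1 + (-16 + 16*121)) = √(1 + (-16 + 1936)) = √(1 + 1920) = √1921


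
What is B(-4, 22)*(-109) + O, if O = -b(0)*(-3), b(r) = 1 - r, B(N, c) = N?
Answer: 439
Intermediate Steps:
O = 3 (O = -(1 - 1*0)*(-3) = -(1 + 0)*(-3) = -(-3) = -1*(-3) = 3)
B(-4, 22)*(-109) + O = -4*(-109) + 3 = 436 + 3 = 439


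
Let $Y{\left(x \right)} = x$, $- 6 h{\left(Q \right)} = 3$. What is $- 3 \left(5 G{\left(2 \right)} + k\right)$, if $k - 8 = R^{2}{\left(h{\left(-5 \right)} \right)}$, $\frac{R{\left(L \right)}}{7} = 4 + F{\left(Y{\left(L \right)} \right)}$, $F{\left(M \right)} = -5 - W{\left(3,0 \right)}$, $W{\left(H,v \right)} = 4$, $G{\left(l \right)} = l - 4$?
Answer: $-3669$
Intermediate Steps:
$h{\left(Q \right)} = - \frac{1}{2}$ ($h{\left(Q \right)} = \left(- \frac{1}{6}\right) 3 = - \frac{1}{2}$)
$G{\left(l \right)} = -4 + l$
$F{\left(M \right)} = -9$ ($F{\left(M \right)} = -5 - 4 = -9$)
$R{\left(L \right)} = -35$ ($R{\left(L \right)} = 7 \left(4 - 9\right) = 7 \left(-5\right) = -35$)
$k = 1233$ ($k = 8 + \left(-35\right)^{2} = 8 + 1225 = 1233$)
$- 3 \left(5 G{\left(2 \right)} + k\right) = - 3 \left(5 \left(-4 + 2\right) + 1233\right) = - 3 \left(5 \left(-2\right) + 1233\right) = - 3 \left(-10 + 1233\right) = \left(-3\right) 1223 = -3669$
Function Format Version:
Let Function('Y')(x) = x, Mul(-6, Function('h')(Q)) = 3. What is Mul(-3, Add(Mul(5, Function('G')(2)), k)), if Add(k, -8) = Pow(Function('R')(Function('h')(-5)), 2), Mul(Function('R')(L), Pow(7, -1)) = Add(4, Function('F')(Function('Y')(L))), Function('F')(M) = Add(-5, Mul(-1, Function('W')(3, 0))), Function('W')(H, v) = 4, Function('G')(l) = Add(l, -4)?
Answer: -3669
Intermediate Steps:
Function('h')(Q) = Rational(-1, 2) (Function('h')(Q) = Mul(Rational(-1, 6), 3) = Rational(-1, 2))
Function('G')(l) = Add(-4, l)
Function('F')(M) = -9 (Function('F')(M) = Add(-5, Mul(-1, 4)) = Add(-5, -4) = -9)
Function('R')(L) = -35 (Function('R')(L) = Mul(7, Add(4, -9)) = Mul(7, -5) = -35)
k = 1233 (k = Add(8, Pow(-35, 2)) = Add(8, 1225) = 1233)
Mul(-3, Add(Mul(5, Function('G')(2)), k)) = Mul(-3, Add(Mul(5, Add(-4, 2)), 1233)) = Mul(-3, Add(Mul(5, -2), 1233)) = Mul(-3, Add(-10, 1233)) = Mul(-3, 1223) = -3669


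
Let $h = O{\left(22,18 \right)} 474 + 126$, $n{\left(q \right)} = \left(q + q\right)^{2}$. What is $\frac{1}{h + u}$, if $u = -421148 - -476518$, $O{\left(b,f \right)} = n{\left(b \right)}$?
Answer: $\frac{1}{973160} \approx 1.0276 \cdot 10^{-6}$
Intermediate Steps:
$n{\left(q \right)} = 4 q^{2}$ ($n{\left(q \right)} = \left(2 q\right)^{2} = 4 q^{2}$)
$O{\left(b,f \right)} = 4 b^{2}$
$h = 917790$ ($h = 4 \cdot 22^{2} \cdot 474 + 126 = 4 \cdot 484 \cdot 474 + 126 = 1936 \cdot 474 + 126 = 917664 + 126 = 917790$)
$u = 55370$ ($u = -421148 + 476518 = 55370$)
$\frac{1}{h + u} = \frac{1}{917790 + 55370} = \frac{1}{973160}$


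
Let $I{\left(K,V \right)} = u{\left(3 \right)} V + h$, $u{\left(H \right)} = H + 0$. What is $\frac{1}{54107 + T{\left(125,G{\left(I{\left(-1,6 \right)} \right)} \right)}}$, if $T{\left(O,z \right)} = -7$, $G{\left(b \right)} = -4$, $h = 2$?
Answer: $\frac{1}{54100} \approx 1.8484 \cdot 10^{-5}$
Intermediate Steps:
$u{\left(H \right)} = H$
$I{\left(K,V \right)} = 2 + 3 V$ ($I{\left(K,V \right)} = 3 V + 2 = 2 + 3 V$)
$\frac{1}{54107 + T{\left(125,G{\left(I{\left(-1,6 \right)} \right)} \right)}} = \frac{1}{54107 - 7} = \frac{1}{54100}$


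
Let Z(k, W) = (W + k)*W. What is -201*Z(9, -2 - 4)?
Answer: 3618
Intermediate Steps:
Z(k, W) = W*(W + k)
-201*Z(9, -2 - 4) = -201*(-2 - 4)*((-2 - 4) + 9) = -(-1206)*(-6 + 9) = -(-1206)*3 = -201*(-18) = 3618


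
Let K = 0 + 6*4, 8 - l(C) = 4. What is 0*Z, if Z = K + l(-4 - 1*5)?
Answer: 0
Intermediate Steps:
l(C) = 4 (l(C) = 8 - 1*4 = 8 - 4 = 4)
K = 24 (K = 0 + 24 = 24)
Z = 28 (Z = 24 + 4 = 28)
0*Z = 0*28 = 0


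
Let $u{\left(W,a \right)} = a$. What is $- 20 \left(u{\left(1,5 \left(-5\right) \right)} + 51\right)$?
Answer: $-520$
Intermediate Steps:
$- 20 \left(u{\left(1,5 \left(-5\right) \right)} + 51\right) = - 20 \left(5 \left(-5\right) + 51\right) = - 20 \left(-25 + 51\right) = \left(-20\right) 26 = -520$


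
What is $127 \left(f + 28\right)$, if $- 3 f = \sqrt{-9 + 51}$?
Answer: $3556 - \frac{127 \sqrt{42}}{3} \approx 3281.6$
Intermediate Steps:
$f = - \frac{\sqrt{42}}{3}$ ($f = - \frac{\sqrt{-9 + 51}}{3} = - \frac{\sqrt{42}}{3} \approx -2.1602$)
$127 \left(f + 28\right) = 127 \left(- \frac{\sqrt{42}}{3} + 28\right) = 127 \left(28 - \frac{\sqrt{42}}{3}\right) = 3556 - \frac{127 \sqrt{42}}{3}$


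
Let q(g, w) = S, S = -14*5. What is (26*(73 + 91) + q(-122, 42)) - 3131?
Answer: 1063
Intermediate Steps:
S = -70
q(g, w) = -70
(26*(73 + 91) + q(-122, 42)) - 3131 = (26*(73 + 91) - 70) - 3131 = (26*164 - 70) - 3131 = (4264 - 70) - 3131 = 4194 - 3131 = 1063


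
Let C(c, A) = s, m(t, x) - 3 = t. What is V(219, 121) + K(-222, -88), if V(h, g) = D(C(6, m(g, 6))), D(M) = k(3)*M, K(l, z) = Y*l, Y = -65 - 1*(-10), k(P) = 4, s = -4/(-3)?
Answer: 36646/3 ≈ 12215.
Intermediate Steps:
m(t, x) = 3 + t
s = 4/3 (s = -4*(-1/3) = 4/3 ≈ 1.3333)
Y = -55 (Y = -65 + 10 = -55)
C(c, A) = 4/3
K(l, z) = -55*l
D(M) = 4*M
V(h, g) = 16/3 (V(h, g) = 4*(4/3) = 16/3)
V(219, 121) + K(-222, -88) = 16/3 - 55*(-222) = 16/3 + 12210 = 36646/3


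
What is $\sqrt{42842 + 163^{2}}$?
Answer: $\sqrt{69411} \approx 263.46$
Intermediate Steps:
$\sqrt{42842 + 163^{2}} = \sqrt{42842 + 26569} = \sqrt{69411}$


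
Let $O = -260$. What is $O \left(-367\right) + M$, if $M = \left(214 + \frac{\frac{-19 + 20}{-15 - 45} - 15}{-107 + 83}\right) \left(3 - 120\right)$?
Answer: $\frac{11249407}{160} \approx 70309.0$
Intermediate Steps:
$M = - \frac{4017793}{160}$ ($M = \left(214 + \frac{1 \frac{1}{-60} - 15}{-24}\right) \left(-117\right) = \left(214 + \left(1 \left(- \frac{1}{60}\right) - 15\right) \left(- \frac{1}{24}\right)\right) \left(-117\right) = \left(214 + \left(- \frac{1}{60} - 15\right) \left(- \frac{1}{24}\right)\right) \left(-117\right) = \left(214 - - \frac{901}{1440}\right) \left(-117\right) = \left(214 + \frac{901}{1440}\right) \left(-117\right) = \frac{309061}{1440} \left(-117\right) = - \frac{4017793}{160} \approx -25111.0$)
$O \left(-367\right) + M = \left(-260\right) \left(-367\right) - \frac{4017793}{160} = 95420 - \frac{4017793}{160} = \frac{11249407}{160}$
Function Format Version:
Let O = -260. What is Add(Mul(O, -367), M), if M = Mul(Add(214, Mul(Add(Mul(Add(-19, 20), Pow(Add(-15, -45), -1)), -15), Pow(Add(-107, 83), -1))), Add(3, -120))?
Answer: Rational(11249407, 160) ≈ 70309.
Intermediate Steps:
M = Rational(-4017793, 160) (M = Mul(Add(214, Mul(Add(Mul(1, Pow(-60, -1)), -15), Pow(-24, -1))), -117) = Mul(Add(214, Mul(Add(Mul(1, Rational(-1, 60)), -15), Rational(-1, 24))), -117) = Mul(Add(214, Mul(Add(Rational(-1, 60), -15), Rational(-1, 24))), -117) = Mul(Add(214, Mul(Rational(-901, 60), Rational(-1, 24))), -117) = Mul(Add(214, Rational(901, 1440)), -117) = Mul(Rational(309061, 1440), -117) = Rational(-4017793, 160) ≈ -25111.)
Add(Mul(O, -367), M) = Add(Mul(-260, -367), Rational(-4017793, 160)) = Add(95420, Rational(-4017793, 160)) = Rational(11249407, 160)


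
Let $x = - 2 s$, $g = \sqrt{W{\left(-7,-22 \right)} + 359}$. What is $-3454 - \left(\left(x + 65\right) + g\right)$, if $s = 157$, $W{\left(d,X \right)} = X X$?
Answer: $-3205 - \sqrt{843} \approx -3234.0$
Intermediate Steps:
$W{\left(d,X \right)} = X^{2}$
$g = \sqrt{843}$ ($g = \sqrt{\left(-22\right)^{2} + 359} = \sqrt{484 + 359} = \sqrt{843} \approx 29.034$)
$x = -314$ ($x = \left(-2\right) 157 = -314$)
$-3454 - \left(\left(x + 65\right) + g\right) = -3454 - \left(\left(-314 + 65\right) + \sqrt{843}\right) = -3454 - \left(-249 + \sqrt{843}\right) = -3454 + \left(249 - \sqrt{843}\right) = -3205 - \sqrt{843}$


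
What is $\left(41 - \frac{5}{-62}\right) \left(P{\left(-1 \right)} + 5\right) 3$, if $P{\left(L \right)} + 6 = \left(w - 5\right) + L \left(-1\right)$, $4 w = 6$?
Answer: $- \frac{53487}{124} \approx -431.35$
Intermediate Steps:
$w = \frac{3}{2}$ ($w = \frac{1}{4} \cdot 6 = \frac{3}{2} \approx 1.5$)
$P{\left(L \right)} = - \frac{19}{2} - L$ ($P{\left(L \right)} = -6 + \left(\left(\frac{3}{2} - 5\right) + L \left(-1\right)\right) = -6 - \left(\frac{7}{2} + L\right) = - \frac{19}{2} - L$)
$\left(41 - \frac{5}{-62}\right) \left(P{\left(-1 \right)} + 5\right) 3 = \left(41 - \frac{5}{-62}\right) \left(\left(- \frac{19}{2} - -1\right) + 5\right) 3 = \left(41 - - \frac{5}{62}\right) \left(\left(- \frac{19}{2} + 1\right) + 5\right) 3 = \left(41 + \frac{5}{62}\right) \left(- \frac{17}{2} + 5\right) 3 = \frac{2547 \left(\left(- \frac{7}{2}\right) 3\right)}{62} = \frac{2547}{62} \left(- \frac{21}{2}\right) = - \frac{53487}{124}$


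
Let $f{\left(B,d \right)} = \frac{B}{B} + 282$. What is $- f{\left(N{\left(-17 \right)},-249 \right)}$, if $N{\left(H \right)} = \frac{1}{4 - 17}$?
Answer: $-283$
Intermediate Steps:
$N{\left(H \right)} = - \frac{1}{13}$ ($N{\left(H \right)} = \frac{1}{-13} = - \frac{1}{13}$)
$f{\left(B,d \right)} = 283$ ($f{\left(B,d \right)} = 1 + 282 = 283$)
$- f{\left(N{\left(-17 \right)},-249 \right)} = \left(-1\right) 283 = -283$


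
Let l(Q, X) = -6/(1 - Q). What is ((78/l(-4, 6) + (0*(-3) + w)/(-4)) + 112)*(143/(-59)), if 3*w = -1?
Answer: -80795/708 ≈ -114.12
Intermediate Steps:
w = -⅓ (w = (⅓)*(-1) = -⅓ ≈ -0.33333)
((78/l(-4, 6) + (0*(-3) + w)/(-4)) + 112)*(143/(-59)) = ((78/((6/(-1 - 4))) + (0*(-3) - ⅓)/(-4)) + 112)*(143/(-59)) = ((78/((6/(-5))) + (0 - ⅓)*(-¼)) + 112)*(143*(-1/59)) = ((78/((6*(-⅕))) - ⅓*(-¼)) + 112)*(-143/59) = ((78/(-6/5) + 1/12) + 112)*(-143/59) = ((78*(-⅚) + 1/12) + 112)*(-143/59) = ((-65 + 1/12) + 112)*(-143/59) = (-779/12 + 112)*(-143/59) = (565/12)*(-143/59) = -80795/708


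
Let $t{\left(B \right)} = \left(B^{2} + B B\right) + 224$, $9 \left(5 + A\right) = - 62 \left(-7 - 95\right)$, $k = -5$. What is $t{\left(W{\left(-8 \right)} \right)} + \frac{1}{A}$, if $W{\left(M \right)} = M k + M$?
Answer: $\frac{4755299}{2093} \approx 2272.0$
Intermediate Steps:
$W{\left(M \right)} = - 4 M$ ($W{\left(M \right)} = M \left(-5\right) + M = - 5 M + M = - 4 M$)
$A = \frac{2093}{3}$ ($A = -5 + \frac{\left(-62\right) \left(-7 - 95\right)}{9} = -5 + \frac{\left(-62\right) \left(-102\right)}{9} = -5 + \frac{1}{9} \cdot 6324 = -5 + \frac{2108}{3} = \frac{2093}{3} \approx 697.67$)
$t{\left(B \right)} = 224 + 2 B^{2}$ ($t{\left(B \right)} = \left(B^{2} + B^{2}\right) + 224 = 2 B^{2} + 224 = 224 + 2 B^{2}$)
$t{\left(W{\left(-8 \right)} \right)} + \frac{1}{A} = \left(224 + 2 \left(\left(-4\right) \left(-8\right)\right)^{2}\right) + \frac{1}{\frac{2093}{3}} = \left(224 + 2 \cdot 32^{2}\right) + \frac{3}{2093} = \left(224 + 2 \cdot 1024\right) + \frac{3}{2093} = \left(224 + 2048\right) + \frac{3}{2093} = 2272 + \frac{3}{2093} = \frac{4755299}{2093}$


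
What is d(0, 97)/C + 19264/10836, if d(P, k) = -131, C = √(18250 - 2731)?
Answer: 16/9 - 131*√15519/15519 ≈ 0.72620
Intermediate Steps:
C = √15519 ≈ 124.58
d(0, 97)/C + 19264/10836 = -131*√15519/15519 + 19264/10836 = -131*√15519/15519 + 19264*(1/10836) = -131*√15519/15519 + 16/9 = 16/9 - 131*√15519/15519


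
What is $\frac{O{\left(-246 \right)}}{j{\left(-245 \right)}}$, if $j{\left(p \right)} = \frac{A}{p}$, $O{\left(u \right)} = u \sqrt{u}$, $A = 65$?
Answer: $\frac{12054 i \sqrt{246}}{13} \approx 14543.0 i$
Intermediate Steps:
$O{\left(u \right)} = u^{\frac{3}{2}}$
$j{\left(p \right)} = \frac{65}{p}$
$\frac{O{\left(-246 \right)}}{j{\left(-245 \right)}} = \frac{\left(-246\right)^{\frac{3}{2}}}{65 \frac{1}{-245}} = \frac{\left(-246\right) i \sqrt{246}}{65 \left(- \frac{1}{245}\right)} = \frac{\left(-246\right) i \sqrt{246}}{- \frac{13}{49}} = - 246 i \sqrt{246} \left(- \frac{49}{13}\right) = \frac{12054 i \sqrt{246}}{13}$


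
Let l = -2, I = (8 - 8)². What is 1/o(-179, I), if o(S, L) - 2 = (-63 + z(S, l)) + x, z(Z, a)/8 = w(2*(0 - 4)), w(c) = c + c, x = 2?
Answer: -1/187 ≈ -0.0053476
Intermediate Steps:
I = 0 (I = 0² = 0)
w(c) = 2*c
z(Z, a) = -128 (z(Z, a) = 8*(2*(2*(0 - 4))) = 8*(2*(2*(-4))) = 8*(2*(-8)) = 8*(-16) = -128)
o(S, L) = -187 (o(S, L) = 2 + ((-63 - 128) + 2) = 2 + (-191 + 2) = 2 - 189 = -187)
1/o(-179, I) = 1/(-187) = -1/187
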